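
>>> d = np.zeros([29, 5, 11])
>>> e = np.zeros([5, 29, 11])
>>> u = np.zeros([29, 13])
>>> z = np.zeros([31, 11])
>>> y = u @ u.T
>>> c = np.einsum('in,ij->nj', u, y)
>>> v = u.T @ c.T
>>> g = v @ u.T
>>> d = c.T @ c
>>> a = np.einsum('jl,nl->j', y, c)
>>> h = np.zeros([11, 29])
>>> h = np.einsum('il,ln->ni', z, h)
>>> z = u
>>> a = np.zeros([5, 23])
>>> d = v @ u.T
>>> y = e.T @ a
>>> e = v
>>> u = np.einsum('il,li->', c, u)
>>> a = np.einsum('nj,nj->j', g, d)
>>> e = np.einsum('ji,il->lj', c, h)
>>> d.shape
(13, 29)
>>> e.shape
(31, 13)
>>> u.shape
()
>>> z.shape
(29, 13)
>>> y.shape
(11, 29, 23)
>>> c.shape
(13, 29)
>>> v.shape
(13, 13)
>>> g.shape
(13, 29)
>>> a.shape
(29,)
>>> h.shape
(29, 31)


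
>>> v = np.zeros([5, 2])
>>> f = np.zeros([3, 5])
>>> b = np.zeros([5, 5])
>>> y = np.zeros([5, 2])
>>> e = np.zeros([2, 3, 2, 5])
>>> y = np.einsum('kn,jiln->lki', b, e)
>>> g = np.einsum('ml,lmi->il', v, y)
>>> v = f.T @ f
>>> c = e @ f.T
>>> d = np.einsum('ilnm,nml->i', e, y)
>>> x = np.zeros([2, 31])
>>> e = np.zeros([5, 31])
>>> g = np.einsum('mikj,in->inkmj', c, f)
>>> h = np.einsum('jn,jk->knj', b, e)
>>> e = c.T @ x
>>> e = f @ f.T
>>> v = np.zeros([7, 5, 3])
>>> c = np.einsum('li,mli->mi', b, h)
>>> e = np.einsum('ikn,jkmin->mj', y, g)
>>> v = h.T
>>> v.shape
(5, 5, 31)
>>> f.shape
(3, 5)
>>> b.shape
(5, 5)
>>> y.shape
(2, 5, 3)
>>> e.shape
(2, 3)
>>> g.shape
(3, 5, 2, 2, 3)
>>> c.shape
(31, 5)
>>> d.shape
(2,)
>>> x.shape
(2, 31)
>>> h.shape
(31, 5, 5)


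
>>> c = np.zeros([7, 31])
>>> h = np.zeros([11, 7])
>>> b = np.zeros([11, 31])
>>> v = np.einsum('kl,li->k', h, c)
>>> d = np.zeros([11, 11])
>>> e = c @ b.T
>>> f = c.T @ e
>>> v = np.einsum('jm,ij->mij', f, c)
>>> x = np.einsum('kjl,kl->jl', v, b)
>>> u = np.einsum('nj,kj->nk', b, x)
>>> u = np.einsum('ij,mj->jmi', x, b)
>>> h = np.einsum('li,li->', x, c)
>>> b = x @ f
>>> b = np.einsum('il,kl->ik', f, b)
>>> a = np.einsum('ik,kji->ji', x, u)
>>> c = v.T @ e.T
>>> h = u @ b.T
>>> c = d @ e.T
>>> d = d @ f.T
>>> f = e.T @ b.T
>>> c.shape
(11, 7)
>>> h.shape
(31, 11, 31)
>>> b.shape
(31, 7)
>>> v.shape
(11, 7, 31)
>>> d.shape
(11, 31)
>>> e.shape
(7, 11)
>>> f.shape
(11, 31)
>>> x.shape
(7, 31)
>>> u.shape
(31, 11, 7)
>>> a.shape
(11, 7)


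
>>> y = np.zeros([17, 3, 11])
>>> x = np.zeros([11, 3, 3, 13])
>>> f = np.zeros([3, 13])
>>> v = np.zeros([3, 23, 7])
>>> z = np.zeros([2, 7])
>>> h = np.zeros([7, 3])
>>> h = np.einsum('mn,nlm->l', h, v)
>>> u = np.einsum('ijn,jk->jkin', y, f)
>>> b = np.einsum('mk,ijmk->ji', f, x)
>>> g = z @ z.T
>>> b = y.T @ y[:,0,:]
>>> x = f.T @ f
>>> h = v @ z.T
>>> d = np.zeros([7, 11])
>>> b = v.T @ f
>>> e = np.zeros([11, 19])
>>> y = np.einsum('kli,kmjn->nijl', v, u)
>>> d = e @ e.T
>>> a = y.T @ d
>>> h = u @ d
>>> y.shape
(11, 7, 17, 23)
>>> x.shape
(13, 13)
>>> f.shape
(3, 13)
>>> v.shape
(3, 23, 7)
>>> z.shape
(2, 7)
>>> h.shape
(3, 13, 17, 11)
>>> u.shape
(3, 13, 17, 11)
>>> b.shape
(7, 23, 13)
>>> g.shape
(2, 2)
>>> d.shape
(11, 11)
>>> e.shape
(11, 19)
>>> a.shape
(23, 17, 7, 11)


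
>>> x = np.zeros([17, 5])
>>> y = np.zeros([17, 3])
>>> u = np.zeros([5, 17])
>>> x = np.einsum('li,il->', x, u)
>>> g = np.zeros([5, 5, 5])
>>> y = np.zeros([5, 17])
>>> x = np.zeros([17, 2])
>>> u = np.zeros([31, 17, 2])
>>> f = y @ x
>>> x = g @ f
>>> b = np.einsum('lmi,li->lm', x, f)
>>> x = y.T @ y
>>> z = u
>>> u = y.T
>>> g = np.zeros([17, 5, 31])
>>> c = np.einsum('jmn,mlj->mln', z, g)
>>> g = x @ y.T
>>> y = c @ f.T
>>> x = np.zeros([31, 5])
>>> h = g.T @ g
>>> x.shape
(31, 5)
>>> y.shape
(17, 5, 5)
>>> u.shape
(17, 5)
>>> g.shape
(17, 5)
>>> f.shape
(5, 2)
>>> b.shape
(5, 5)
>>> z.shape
(31, 17, 2)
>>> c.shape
(17, 5, 2)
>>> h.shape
(5, 5)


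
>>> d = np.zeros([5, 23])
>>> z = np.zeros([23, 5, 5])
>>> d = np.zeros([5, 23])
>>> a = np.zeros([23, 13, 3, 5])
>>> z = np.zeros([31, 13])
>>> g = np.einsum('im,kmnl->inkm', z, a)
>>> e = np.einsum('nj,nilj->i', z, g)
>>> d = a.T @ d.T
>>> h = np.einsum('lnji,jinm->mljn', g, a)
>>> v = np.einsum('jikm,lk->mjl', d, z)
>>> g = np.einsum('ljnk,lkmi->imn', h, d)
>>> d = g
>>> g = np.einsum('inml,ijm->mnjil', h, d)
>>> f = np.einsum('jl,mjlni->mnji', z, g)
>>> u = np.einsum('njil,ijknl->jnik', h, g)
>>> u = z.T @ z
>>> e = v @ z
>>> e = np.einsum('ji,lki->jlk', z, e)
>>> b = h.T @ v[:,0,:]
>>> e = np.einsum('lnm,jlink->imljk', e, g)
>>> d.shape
(5, 13, 23)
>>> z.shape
(31, 13)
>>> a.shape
(23, 13, 3, 5)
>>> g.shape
(23, 31, 13, 5, 3)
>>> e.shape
(13, 5, 31, 23, 3)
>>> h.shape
(5, 31, 23, 3)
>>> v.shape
(5, 5, 31)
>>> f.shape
(23, 5, 31, 3)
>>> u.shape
(13, 13)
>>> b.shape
(3, 23, 31, 31)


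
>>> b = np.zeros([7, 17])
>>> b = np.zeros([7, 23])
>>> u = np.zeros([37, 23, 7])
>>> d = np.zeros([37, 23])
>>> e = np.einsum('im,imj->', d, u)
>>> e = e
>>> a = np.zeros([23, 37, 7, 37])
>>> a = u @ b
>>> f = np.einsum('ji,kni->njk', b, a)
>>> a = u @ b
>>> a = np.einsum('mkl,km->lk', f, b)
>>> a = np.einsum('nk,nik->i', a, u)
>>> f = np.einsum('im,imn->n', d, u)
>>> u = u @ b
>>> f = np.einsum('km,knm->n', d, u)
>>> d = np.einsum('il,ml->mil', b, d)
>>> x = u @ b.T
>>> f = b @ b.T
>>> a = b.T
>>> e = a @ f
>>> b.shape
(7, 23)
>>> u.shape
(37, 23, 23)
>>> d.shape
(37, 7, 23)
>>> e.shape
(23, 7)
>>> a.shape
(23, 7)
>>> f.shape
(7, 7)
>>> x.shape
(37, 23, 7)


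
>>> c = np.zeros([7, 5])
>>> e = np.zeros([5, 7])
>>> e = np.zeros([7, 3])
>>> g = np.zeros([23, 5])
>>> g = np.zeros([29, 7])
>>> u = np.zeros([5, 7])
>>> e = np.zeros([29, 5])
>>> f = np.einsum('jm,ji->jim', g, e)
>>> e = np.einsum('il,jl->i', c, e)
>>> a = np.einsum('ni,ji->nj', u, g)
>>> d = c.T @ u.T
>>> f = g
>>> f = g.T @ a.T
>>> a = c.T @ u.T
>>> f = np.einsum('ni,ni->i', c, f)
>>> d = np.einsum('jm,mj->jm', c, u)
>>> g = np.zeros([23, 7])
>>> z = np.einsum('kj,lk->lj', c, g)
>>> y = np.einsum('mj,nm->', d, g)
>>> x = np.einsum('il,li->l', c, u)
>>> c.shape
(7, 5)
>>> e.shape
(7,)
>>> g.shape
(23, 7)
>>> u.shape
(5, 7)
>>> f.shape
(5,)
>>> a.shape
(5, 5)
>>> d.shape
(7, 5)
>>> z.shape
(23, 5)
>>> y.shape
()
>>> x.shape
(5,)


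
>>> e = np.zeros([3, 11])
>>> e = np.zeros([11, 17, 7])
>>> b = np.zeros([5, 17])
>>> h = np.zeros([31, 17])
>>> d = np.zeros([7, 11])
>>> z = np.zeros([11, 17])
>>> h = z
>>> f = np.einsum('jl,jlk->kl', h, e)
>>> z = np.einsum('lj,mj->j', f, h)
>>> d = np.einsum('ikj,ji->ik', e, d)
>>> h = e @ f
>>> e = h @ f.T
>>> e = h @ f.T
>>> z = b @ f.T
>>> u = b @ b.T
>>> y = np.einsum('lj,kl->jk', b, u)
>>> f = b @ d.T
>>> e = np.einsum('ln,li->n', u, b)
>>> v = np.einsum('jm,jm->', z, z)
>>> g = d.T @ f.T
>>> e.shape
(5,)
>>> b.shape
(5, 17)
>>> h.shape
(11, 17, 17)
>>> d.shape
(11, 17)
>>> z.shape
(5, 7)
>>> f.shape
(5, 11)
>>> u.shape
(5, 5)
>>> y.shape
(17, 5)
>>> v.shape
()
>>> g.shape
(17, 5)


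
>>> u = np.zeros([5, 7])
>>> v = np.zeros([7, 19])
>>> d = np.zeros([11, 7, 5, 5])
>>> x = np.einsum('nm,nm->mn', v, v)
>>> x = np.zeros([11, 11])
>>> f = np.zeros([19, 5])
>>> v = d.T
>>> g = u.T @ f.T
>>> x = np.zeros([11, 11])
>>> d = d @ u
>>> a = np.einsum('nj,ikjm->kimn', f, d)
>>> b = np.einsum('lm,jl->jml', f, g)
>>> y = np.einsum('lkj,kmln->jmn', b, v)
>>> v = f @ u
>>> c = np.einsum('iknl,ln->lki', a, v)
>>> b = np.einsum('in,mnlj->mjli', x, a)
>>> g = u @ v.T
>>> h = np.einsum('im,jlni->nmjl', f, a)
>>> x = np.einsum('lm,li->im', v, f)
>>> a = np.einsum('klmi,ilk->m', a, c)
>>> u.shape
(5, 7)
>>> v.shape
(19, 7)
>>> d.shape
(11, 7, 5, 7)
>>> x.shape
(5, 7)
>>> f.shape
(19, 5)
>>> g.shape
(5, 19)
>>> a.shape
(7,)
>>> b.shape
(7, 19, 7, 11)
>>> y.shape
(19, 5, 11)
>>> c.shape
(19, 11, 7)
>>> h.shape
(7, 5, 7, 11)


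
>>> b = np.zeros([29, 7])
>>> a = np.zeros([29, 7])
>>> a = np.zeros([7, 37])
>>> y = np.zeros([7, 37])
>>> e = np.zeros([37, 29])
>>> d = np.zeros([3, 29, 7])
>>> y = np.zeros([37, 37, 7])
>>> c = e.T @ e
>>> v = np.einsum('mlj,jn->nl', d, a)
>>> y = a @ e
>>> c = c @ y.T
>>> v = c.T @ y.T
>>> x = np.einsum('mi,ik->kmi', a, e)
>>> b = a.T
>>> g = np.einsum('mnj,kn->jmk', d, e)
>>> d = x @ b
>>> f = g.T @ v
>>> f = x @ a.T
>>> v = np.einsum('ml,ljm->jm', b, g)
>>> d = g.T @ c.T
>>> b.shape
(37, 7)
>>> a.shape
(7, 37)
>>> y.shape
(7, 29)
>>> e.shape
(37, 29)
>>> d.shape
(37, 3, 29)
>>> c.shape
(29, 7)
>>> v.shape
(3, 37)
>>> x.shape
(29, 7, 37)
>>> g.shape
(7, 3, 37)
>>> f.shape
(29, 7, 7)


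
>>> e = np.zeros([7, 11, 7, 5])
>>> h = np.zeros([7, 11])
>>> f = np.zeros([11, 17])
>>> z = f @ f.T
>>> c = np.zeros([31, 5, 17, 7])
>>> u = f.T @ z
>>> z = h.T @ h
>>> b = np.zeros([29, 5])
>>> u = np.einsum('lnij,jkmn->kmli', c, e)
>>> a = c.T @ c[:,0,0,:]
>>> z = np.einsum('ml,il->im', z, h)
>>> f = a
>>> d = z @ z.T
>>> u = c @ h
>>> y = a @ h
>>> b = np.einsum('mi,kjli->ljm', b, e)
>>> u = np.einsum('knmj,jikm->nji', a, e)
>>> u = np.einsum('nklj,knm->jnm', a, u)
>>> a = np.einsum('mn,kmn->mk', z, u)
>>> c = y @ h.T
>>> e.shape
(7, 11, 7, 5)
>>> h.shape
(7, 11)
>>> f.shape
(7, 17, 5, 7)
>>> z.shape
(7, 11)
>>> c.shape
(7, 17, 5, 7)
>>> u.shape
(7, 7, 11)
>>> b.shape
(7, 11, 29)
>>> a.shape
(7, 7)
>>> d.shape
(7, 7)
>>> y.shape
(7, 17, 5, 11)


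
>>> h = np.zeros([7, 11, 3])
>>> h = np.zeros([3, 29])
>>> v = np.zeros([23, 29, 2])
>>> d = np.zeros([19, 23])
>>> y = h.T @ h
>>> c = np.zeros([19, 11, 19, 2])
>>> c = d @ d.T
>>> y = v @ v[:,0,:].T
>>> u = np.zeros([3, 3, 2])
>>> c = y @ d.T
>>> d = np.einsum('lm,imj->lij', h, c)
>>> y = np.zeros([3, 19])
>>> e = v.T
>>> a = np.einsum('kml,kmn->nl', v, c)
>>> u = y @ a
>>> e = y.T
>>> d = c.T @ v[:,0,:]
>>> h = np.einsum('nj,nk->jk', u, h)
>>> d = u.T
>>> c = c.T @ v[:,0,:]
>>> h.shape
(2, 29)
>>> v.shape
(23, 29, 2)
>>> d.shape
(2, 3)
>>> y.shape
(3, 19)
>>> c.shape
(19, 29, 2)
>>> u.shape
(3, 2)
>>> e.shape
(19, 3)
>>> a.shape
(19, 2)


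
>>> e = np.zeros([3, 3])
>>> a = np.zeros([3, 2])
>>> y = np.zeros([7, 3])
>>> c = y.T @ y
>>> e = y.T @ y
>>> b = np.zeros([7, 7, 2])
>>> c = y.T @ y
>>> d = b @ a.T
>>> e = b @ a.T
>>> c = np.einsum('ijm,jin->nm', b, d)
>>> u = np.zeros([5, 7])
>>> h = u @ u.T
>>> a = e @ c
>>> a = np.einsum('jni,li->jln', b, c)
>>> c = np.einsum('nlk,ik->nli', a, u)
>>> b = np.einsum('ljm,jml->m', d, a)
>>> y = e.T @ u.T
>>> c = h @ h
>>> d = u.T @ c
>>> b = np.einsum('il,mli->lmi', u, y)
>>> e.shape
(7, 7, 3)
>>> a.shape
(7, 3, 7)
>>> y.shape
(3, 7, 5)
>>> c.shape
(5, 5)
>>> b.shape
(7, 3, 5)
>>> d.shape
(7, 5)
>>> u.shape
(5, 7)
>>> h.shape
(5, 5)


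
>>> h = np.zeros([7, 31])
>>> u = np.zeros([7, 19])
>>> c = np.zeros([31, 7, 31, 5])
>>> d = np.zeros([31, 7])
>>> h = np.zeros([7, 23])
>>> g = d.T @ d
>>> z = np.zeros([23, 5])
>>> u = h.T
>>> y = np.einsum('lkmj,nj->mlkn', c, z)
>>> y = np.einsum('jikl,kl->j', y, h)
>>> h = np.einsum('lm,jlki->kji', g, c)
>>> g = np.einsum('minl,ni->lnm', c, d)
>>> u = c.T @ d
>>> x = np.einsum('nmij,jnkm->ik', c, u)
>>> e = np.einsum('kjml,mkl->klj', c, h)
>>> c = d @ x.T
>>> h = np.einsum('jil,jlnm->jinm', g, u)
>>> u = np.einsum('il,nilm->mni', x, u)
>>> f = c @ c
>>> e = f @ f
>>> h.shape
(5, 31, 7, 7)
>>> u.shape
(7, 5, 31)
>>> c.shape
(31, 31)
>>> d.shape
(31, 7)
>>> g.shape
(5, 31, 31)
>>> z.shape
(23, 5)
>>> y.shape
(31,)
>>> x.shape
(31, 7)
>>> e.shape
(31, 31)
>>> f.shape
(31, 31)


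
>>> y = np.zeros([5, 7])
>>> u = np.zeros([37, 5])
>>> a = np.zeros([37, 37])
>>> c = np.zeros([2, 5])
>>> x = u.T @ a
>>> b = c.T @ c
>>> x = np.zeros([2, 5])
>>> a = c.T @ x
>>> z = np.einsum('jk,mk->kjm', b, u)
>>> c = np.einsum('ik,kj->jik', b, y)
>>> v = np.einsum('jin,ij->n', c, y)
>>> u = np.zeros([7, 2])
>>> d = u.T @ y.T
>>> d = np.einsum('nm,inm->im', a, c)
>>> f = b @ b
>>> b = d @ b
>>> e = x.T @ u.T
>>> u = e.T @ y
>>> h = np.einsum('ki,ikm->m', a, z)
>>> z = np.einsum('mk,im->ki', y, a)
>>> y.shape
(5, 7)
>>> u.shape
(7, 7)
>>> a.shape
(5, 5)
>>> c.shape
(7, 5, 5)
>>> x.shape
(2, 5)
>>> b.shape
(7, 5)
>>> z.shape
(7, 5)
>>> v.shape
(5,)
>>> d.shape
(7, 5)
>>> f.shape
(5, 5)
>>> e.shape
(5, 7)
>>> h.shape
(37,)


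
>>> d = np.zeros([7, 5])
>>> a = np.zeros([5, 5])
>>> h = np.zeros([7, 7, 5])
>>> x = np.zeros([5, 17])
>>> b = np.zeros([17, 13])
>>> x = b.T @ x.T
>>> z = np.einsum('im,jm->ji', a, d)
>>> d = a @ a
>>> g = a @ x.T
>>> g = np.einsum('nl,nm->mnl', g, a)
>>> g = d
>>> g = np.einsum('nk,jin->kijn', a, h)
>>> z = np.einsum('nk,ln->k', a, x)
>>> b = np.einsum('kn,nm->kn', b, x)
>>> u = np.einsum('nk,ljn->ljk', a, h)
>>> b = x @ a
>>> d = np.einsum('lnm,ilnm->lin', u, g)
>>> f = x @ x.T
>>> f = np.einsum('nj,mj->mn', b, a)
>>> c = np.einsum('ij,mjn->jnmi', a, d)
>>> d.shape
(7, 5, 7)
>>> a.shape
(5, 5)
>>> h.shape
(7, 7, 5)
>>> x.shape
(13, 5)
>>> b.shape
(13, 5)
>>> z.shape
(5,)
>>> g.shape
(5, 7, 7, 5)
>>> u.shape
(7, 7, 5)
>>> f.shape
(5, 13)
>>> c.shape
(5, 7, 7, 5)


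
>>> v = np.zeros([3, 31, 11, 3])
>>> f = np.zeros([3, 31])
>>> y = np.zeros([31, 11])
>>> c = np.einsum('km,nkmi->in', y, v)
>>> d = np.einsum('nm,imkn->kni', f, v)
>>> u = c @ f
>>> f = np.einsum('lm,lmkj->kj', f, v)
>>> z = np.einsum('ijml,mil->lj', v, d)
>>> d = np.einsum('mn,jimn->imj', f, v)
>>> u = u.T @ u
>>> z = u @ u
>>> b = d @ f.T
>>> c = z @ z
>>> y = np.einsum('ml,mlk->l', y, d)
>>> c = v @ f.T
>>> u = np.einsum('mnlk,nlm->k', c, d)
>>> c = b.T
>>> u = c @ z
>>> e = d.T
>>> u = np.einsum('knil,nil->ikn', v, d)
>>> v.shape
(3, 31, 11, 3)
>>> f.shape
(11, 3)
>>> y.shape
(11,)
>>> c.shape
(11, 11, 31)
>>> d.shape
(31, 11, 3)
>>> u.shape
(11, 3, 31)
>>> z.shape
(31, 31)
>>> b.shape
(31, 11, 11)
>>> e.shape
(3, 11, 31)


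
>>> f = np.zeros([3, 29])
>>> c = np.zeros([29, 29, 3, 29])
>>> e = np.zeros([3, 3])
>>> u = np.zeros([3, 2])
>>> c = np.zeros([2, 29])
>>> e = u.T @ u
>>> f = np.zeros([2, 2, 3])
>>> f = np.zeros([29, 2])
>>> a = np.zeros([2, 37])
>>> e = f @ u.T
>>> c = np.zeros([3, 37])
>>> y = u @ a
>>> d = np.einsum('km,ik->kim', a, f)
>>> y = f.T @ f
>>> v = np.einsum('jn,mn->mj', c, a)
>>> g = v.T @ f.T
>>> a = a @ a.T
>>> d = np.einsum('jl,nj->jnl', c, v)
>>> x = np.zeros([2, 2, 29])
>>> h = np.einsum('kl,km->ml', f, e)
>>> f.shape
(29, 2)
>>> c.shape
(3, 37)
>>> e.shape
(29, 3)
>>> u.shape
(3, 2)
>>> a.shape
(2, 2)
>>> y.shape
(2, 2)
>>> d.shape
(3, 2, 37)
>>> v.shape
(2, 3)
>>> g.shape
(3, 29)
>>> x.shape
(2, 2, 29)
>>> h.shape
(3, 2)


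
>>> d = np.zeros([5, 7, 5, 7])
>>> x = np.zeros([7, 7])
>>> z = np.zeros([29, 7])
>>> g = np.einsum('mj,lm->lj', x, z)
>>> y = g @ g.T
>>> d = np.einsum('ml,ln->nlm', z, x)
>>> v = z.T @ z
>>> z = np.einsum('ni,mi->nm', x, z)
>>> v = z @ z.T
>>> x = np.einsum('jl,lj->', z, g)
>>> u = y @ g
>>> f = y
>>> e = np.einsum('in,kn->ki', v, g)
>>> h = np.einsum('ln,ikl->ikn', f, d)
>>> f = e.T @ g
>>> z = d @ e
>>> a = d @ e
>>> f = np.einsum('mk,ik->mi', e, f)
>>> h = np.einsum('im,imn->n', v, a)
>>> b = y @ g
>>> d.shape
(7, 7, 29)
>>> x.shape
()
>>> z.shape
(7, 7, 7)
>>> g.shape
(29, 7)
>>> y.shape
(29, 29)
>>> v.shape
(7, 7)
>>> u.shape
(29, 7)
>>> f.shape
(29, 7)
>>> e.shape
(29, 7)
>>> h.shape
(7,)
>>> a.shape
(7, 7, 7)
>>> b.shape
(29, 7)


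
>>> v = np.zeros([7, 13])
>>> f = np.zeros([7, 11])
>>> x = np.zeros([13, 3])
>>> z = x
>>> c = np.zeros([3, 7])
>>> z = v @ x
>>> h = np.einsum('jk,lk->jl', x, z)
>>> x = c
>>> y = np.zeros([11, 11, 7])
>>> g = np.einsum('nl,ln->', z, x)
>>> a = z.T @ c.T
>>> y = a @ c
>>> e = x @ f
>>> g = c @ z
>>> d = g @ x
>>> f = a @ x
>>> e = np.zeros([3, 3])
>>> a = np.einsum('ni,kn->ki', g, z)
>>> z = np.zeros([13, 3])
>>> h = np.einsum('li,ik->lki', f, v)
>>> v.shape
(7, 13)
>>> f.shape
(3, 7)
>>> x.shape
(3, 7)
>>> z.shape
(13, 3)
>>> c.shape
(3, 7)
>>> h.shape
(3, 13, 7)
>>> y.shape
(3, 7)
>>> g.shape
(3, 3)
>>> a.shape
(7, 3)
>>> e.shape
(3, 3)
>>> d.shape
(3, 7)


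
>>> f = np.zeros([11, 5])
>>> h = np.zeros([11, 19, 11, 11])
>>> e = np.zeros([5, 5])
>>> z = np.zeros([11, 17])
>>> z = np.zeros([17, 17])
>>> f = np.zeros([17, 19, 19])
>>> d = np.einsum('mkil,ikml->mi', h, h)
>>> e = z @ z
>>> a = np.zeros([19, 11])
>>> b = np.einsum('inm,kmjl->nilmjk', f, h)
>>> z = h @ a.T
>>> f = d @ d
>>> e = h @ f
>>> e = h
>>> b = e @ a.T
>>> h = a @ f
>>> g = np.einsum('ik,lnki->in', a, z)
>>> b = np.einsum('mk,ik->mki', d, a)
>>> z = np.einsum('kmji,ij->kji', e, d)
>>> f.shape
(11, 11)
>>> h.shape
(19, 11)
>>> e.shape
(11, 19, 11, 11)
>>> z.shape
(11, 11, 11)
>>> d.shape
(11, 11)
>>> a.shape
(19, 11)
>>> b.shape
(11, 11, 19)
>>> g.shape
(19, 19)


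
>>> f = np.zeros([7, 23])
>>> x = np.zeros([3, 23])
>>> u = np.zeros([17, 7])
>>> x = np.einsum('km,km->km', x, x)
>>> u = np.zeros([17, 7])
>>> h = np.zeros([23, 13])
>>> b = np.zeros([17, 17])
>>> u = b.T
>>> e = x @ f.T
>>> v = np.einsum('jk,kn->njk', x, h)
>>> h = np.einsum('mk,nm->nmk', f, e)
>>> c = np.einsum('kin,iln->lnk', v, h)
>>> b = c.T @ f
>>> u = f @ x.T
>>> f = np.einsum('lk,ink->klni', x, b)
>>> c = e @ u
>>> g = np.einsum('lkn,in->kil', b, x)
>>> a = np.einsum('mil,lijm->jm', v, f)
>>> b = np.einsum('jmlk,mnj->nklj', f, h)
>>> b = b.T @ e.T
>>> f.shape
(23, 3, 23, 13)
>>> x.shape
(3, 23)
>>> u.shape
(7, 3)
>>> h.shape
(3, 7, 23)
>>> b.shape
(23, 23, 13, 3)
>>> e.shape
(3, 7)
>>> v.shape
(13, 3, 23)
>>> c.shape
(3, 3)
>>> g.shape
(23, 3, 13)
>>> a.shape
(23, 13)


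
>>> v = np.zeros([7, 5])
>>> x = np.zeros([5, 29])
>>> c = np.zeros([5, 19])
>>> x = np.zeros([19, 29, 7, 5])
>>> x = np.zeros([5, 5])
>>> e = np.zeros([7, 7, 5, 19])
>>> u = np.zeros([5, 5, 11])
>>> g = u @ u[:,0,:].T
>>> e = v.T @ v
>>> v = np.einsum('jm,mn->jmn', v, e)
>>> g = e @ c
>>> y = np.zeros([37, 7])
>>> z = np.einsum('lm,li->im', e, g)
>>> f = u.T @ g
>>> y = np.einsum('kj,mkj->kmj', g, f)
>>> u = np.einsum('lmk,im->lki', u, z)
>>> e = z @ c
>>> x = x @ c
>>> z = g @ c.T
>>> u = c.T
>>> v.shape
(7, 5, 5)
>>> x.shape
(5, 19)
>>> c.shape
(5, 19)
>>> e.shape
(19, 19)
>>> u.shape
(19, 5)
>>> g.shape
(5, 19)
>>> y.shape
(5, 11, 19)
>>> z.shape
(5, 5)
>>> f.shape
(11, 5, 19)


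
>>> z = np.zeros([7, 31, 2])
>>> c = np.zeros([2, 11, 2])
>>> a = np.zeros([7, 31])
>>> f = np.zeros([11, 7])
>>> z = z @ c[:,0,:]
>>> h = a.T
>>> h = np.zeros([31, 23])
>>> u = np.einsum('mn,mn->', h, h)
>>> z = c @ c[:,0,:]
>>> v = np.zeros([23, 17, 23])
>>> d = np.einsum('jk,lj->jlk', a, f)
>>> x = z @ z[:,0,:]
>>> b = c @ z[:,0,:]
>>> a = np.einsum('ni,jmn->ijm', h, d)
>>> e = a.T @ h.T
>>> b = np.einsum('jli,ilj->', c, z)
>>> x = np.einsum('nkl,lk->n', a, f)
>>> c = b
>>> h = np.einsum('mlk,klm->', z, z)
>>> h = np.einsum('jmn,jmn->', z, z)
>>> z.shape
(2, 11, 2)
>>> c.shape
()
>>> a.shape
(23, 7, 11)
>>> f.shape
(11, 7)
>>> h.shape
()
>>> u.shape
()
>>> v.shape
(23, 17, 23)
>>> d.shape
(7, 11, 31)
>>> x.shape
(23,)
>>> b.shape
()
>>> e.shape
(11, 7, 31)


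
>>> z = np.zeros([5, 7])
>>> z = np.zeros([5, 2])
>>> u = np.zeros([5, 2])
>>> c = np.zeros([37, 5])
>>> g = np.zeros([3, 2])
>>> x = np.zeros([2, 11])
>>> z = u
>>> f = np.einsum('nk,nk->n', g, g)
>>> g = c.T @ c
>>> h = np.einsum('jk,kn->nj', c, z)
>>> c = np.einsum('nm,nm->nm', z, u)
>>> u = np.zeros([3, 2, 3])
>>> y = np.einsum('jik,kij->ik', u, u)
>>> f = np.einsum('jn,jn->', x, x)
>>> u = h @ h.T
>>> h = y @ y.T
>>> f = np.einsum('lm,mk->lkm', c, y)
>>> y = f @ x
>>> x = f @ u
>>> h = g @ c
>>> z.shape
(5, 2)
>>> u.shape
(2, 2)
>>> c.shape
(5, 2)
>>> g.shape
(5, 5)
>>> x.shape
(5, 3, 2)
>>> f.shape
(5, 3, 2)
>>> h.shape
(5, 2)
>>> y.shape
(5, 3, 11)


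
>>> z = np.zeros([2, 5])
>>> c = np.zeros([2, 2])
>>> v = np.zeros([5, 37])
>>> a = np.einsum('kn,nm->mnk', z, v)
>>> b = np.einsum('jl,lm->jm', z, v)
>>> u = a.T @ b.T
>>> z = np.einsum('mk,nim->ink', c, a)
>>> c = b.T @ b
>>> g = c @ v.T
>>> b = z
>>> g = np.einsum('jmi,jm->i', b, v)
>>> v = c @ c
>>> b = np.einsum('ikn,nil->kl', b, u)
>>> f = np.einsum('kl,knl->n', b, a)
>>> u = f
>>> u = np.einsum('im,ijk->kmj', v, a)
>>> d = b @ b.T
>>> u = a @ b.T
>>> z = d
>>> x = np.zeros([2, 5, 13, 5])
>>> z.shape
(37, 37)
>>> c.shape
(37, 37)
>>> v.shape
(37, 37)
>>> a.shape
(37, 5, 2)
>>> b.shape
(37, 2)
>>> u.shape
(37, 5, 37)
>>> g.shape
(2,)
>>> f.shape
(5,)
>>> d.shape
(37, 37)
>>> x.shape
(2, 5, 13, 5)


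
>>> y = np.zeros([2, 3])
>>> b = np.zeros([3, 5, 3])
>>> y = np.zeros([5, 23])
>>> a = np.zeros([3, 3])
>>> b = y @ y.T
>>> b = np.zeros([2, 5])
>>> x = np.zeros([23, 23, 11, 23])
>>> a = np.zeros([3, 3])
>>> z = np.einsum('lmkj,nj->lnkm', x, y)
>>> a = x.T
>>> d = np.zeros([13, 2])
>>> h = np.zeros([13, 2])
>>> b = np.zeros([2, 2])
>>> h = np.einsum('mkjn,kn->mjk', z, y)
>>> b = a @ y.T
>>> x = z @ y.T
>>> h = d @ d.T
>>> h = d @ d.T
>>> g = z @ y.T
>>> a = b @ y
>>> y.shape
(5, 23)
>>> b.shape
(23, 11, 23, 5)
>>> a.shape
(23, 11, 23, 23)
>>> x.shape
(23, 5, 11, 5)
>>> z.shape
(23, 5, 11, 23)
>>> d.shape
(13, 2)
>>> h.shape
(13, 13)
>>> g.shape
(23, 5, 11, 5)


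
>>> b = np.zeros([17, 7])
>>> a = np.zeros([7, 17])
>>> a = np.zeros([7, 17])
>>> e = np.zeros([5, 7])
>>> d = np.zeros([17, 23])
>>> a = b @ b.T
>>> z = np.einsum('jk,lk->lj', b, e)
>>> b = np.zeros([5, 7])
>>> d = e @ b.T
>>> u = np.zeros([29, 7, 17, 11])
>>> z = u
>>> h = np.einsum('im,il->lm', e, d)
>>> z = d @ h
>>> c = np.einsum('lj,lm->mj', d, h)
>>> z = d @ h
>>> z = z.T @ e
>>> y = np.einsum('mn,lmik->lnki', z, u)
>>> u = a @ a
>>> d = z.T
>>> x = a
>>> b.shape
(5, 7)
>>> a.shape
(17, 17)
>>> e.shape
(5, 7)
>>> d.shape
(7, 7)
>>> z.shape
(7, 7)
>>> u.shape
(17, 17)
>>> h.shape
(5, 7)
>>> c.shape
(7, 5)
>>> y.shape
(29, 7, 11, 17)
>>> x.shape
(17, 17)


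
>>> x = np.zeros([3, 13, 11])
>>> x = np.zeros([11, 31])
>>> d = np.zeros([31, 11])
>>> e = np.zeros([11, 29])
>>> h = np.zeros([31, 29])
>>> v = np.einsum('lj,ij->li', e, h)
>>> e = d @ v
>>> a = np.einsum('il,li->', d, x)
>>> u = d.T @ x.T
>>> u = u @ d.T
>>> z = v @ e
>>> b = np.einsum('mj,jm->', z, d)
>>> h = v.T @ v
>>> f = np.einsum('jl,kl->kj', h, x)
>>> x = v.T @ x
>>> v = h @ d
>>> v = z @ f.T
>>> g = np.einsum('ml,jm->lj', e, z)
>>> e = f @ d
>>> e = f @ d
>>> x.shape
(31, 31)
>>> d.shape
(31, 11)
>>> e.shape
(11, 11)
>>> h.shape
(31, 31)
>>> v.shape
(11, 11)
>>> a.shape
()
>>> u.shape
(11, 31)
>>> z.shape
(11, 31)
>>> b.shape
()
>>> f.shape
(11, 31)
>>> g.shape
(31, 11)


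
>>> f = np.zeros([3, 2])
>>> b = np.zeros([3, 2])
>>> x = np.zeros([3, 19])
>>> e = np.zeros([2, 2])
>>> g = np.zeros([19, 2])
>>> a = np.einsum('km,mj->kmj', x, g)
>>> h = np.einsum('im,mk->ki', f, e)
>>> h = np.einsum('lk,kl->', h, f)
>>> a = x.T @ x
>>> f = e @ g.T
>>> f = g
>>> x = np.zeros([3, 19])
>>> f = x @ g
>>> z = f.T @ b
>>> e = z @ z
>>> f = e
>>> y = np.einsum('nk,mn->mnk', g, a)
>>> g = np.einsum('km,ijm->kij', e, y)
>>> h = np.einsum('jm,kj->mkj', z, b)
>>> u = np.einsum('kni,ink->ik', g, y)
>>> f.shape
(2, 2)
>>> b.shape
(3, 2)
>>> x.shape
(3, 19)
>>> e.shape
(2, 2)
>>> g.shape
(2, 19, 19)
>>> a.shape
(19, 19)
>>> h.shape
(2, 3, 2)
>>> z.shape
(2, 2)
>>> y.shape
(19, 19, 2)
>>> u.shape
(19, 2)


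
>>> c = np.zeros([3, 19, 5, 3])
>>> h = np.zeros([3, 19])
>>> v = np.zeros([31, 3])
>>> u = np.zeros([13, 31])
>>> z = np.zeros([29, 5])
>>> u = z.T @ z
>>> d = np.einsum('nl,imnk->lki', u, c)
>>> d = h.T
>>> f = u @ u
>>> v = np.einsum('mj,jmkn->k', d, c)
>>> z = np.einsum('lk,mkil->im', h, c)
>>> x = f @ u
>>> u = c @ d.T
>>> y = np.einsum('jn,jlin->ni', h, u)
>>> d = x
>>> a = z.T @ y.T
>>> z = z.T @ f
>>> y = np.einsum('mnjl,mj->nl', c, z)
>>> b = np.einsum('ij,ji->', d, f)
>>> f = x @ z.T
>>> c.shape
(3, 19, 5, 3)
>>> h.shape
(3, 19)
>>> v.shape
(5,)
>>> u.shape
(3, 19, 5, 19)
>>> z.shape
(3, 5)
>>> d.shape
(5, 5)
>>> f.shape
(5, 3)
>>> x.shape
(5, 5)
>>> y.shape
(19, 3)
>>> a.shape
(3, 19)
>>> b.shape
()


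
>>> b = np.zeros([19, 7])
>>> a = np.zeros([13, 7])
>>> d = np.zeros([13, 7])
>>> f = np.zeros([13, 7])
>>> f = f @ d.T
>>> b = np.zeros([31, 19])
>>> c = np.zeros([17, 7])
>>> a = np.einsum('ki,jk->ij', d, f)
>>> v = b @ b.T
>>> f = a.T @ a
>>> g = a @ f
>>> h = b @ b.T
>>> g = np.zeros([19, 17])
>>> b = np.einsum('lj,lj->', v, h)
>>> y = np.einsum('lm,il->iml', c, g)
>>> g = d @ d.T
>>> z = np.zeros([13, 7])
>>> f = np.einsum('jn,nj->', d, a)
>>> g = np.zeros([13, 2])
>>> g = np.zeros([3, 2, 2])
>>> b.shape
()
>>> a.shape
(7, 13)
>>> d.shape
(13, 7)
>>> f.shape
()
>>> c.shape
(17, 7)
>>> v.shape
(31, 31)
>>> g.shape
(3, 2, 2)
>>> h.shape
(31, 31)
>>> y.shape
(19, 7, 17)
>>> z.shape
(13, 7)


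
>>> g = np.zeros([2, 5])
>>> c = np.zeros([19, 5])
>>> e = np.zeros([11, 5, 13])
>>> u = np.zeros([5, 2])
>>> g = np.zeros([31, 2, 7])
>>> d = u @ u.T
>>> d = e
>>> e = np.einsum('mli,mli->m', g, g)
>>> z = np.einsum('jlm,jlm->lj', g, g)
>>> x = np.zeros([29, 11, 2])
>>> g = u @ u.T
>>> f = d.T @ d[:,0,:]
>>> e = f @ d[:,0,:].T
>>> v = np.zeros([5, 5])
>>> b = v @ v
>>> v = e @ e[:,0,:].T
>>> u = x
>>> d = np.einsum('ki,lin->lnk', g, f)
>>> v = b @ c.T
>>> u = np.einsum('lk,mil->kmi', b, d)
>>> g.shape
(5, 5)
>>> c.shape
(19, 5)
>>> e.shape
(13, 5, 11)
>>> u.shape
(5, 13, 13)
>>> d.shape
(13, 13, 5)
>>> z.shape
(2, 31)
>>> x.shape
(29, 11, 2)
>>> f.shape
(13, 5, 13)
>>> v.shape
(5, 19)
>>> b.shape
(5, 5)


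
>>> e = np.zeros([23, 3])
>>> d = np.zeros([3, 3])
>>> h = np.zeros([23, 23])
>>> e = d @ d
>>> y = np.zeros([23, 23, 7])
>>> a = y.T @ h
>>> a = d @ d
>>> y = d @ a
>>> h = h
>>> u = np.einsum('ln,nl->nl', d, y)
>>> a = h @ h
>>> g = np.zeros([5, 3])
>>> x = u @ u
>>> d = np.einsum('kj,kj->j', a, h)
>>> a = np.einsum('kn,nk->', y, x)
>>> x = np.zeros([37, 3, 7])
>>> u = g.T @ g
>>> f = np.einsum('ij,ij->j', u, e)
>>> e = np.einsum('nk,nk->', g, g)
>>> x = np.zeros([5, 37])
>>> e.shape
()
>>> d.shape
(23,)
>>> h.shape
(23, 23)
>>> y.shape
(3, 3)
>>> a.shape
()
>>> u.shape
(3, 3)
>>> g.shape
(5, 3)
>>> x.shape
(5, 37)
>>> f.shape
(3,)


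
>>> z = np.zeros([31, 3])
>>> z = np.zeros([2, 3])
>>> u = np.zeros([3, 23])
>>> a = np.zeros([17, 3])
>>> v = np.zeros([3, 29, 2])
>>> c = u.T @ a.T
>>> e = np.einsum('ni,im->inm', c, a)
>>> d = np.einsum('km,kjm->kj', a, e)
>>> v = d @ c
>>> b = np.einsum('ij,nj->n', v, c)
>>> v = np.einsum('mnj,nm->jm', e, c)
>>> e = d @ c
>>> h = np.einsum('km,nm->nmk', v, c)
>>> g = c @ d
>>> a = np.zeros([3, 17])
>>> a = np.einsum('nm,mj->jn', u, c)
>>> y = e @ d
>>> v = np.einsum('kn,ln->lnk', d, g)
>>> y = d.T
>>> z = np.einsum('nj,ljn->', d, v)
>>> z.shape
()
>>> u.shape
(3, 23)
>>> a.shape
(17, 3)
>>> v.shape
(23, 23, 17)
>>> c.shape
(23, 17)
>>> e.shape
(17, 17)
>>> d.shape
(17, 23)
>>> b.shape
(23,)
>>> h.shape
(23, 17, 3)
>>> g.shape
(23, 23)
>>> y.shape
(23, 17)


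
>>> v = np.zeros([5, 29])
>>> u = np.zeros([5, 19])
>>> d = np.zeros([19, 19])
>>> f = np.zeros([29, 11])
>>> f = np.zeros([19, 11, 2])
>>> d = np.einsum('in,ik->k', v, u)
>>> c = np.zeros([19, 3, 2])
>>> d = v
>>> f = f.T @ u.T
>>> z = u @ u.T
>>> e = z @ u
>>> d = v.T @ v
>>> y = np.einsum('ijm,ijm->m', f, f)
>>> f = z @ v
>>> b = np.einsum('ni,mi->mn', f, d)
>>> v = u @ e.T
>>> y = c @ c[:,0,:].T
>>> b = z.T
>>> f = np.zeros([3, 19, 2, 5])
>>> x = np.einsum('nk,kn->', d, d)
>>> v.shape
(5, 5)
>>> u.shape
(5, 19)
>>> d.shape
(29, 29)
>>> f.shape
(3, 19, 2, 5)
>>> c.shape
(19, 3, 2)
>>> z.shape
(5, 5)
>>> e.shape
(5, 19)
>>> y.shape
(19, 3, 19)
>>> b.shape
(5, 5)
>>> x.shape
()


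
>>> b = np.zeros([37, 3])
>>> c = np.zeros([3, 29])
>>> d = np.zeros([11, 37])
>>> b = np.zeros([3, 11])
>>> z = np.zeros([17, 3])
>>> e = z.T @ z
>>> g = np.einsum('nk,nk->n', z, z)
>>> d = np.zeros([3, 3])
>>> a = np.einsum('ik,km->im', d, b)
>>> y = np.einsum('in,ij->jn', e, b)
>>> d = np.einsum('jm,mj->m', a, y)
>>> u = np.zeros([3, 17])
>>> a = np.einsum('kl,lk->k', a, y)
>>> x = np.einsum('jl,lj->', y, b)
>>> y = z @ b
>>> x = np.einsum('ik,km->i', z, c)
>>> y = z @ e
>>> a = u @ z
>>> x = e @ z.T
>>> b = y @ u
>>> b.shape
(17, 17)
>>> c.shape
(3, 29)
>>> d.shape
(11,)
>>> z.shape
(17, 3)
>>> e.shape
(3, 3)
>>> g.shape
(17,)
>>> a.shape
(3, 3)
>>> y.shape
(17, 3)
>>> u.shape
(3, 17)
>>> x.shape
(3, 17)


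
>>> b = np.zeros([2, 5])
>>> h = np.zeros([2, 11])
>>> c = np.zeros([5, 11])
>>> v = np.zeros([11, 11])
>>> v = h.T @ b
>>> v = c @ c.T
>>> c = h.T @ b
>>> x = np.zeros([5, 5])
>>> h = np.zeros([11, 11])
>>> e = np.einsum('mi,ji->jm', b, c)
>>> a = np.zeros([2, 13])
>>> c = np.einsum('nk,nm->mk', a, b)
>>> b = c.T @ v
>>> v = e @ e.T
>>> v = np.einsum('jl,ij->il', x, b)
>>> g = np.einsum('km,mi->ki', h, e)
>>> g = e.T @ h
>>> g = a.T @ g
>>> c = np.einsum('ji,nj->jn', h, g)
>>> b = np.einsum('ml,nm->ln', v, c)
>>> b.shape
(5, 11)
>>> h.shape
(11, 11)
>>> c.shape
(11, 13)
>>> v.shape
(13, 5)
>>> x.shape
(5, 5)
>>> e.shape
(11, 2)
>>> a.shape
(2, 13)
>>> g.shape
(13, 11)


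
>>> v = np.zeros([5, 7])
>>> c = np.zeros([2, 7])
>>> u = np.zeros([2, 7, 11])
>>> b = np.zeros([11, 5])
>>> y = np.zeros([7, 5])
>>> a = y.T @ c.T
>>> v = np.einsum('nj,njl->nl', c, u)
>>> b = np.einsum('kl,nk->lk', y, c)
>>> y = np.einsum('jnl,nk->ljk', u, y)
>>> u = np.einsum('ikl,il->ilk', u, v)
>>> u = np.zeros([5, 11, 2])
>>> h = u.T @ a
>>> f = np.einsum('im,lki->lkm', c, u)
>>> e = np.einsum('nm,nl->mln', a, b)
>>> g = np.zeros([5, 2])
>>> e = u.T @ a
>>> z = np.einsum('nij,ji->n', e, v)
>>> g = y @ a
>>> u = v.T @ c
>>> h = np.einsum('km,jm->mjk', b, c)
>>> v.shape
(2, 11)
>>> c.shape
(2, 7)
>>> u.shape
(11, 7)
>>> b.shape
(5, 7)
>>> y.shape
(11, 2, 5)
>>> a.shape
(5, 2)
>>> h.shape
(7, 2, 5)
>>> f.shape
(5, 11, 7)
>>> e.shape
(2, 11, 2)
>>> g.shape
(11, 2, 2)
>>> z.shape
(2,)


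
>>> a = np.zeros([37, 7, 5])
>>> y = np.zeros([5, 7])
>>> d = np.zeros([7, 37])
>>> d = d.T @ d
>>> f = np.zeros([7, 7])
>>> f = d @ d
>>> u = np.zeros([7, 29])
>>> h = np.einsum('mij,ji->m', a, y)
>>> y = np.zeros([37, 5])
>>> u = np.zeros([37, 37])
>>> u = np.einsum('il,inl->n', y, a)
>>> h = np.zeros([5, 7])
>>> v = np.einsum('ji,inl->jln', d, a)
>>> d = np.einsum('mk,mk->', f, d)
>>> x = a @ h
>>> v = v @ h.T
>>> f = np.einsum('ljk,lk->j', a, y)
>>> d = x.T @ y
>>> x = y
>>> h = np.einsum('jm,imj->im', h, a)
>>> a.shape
(37, 7, 5)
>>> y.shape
(37, 5)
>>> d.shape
(7, 7, 5)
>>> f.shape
(7,)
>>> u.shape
(7,)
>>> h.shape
(37, 7)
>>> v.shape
(37, 5, 5)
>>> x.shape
(37, 5)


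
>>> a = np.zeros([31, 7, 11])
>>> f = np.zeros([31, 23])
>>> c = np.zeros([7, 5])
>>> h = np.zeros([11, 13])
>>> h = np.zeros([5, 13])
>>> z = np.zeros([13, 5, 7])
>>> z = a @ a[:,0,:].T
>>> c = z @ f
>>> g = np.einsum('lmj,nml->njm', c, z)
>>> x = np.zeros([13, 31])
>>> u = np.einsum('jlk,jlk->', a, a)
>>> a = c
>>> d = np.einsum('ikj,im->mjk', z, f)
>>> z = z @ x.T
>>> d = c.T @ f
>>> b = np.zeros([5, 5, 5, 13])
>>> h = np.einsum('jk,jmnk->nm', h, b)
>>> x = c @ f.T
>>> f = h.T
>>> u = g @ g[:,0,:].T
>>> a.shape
(31, 7, 23)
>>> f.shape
(5, 5)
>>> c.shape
(31, 7, 23)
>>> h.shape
(5, 5)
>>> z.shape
(31, 7, 13)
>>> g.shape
(31, 23, 7)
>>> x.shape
(31, 7, 31)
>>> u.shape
(31, 23, 31)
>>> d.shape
(23, 7, 23)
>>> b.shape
(5, 5, 5, 13)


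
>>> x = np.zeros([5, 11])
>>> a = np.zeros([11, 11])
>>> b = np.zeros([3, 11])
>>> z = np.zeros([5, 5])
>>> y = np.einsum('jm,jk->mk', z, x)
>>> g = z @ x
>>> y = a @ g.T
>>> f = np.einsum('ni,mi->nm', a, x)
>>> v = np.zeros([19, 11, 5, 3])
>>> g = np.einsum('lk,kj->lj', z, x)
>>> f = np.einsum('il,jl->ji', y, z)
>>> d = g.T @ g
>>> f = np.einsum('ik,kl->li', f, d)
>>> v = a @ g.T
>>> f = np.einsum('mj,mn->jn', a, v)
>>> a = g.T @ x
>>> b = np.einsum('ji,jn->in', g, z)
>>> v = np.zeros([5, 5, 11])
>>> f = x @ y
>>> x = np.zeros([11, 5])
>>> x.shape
(11, 5)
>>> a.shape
(11, 11)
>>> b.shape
(11, 5)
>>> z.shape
(5, 5)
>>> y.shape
(11, 5)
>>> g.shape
(5, 11)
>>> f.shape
(5, 5)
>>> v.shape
(5, 5, 11)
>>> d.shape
(11, 11)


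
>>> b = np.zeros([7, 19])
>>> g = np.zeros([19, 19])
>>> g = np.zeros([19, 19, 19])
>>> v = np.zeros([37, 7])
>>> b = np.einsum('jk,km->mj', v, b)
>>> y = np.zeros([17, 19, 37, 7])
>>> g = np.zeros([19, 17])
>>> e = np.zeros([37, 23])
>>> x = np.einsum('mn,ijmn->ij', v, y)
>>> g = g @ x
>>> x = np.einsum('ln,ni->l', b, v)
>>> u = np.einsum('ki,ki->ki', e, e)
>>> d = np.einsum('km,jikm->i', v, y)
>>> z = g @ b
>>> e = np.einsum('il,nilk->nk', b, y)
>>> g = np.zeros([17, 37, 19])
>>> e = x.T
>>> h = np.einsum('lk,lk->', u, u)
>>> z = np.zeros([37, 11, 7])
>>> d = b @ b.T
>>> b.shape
(19, 37)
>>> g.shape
(17, 37, 19)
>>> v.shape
(37, 7)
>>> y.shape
(17, 19, 37, 7)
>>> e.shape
(19,)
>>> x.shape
(19,)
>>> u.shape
(37, 23)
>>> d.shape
(19, 19)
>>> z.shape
(37, 11, 7)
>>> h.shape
()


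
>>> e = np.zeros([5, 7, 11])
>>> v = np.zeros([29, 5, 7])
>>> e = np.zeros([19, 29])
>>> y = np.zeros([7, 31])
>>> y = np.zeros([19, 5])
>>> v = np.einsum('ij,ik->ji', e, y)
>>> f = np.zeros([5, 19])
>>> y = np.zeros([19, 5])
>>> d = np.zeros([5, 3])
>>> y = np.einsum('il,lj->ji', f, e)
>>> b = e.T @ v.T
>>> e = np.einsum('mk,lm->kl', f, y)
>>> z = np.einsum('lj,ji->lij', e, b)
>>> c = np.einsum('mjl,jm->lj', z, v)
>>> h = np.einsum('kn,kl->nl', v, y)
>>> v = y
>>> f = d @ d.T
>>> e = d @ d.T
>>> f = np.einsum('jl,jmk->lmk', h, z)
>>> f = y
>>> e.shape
(5, 5)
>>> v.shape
(29, 5)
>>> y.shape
(29, 5)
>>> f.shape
(29, 5)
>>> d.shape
(5, 3)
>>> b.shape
(29, 29)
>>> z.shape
(19, 29, 29)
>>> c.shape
(29, 29)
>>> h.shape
(19, 5)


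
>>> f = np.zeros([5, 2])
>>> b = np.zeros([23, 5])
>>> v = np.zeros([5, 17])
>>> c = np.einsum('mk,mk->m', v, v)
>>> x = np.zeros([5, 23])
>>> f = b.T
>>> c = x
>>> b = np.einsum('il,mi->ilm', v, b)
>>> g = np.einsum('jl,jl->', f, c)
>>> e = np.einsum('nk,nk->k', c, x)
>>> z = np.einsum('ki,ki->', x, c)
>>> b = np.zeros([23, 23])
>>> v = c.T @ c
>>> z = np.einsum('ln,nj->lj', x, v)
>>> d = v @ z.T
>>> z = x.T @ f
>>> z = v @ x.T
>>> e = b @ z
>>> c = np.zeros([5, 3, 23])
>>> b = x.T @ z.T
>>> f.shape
(5, 23)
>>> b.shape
(23, 23)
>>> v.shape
(23, 23)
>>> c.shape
(5, 3, 23)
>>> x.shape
(5, 23)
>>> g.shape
()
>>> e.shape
(23, 5)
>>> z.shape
(23, 5)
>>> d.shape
(23, 5)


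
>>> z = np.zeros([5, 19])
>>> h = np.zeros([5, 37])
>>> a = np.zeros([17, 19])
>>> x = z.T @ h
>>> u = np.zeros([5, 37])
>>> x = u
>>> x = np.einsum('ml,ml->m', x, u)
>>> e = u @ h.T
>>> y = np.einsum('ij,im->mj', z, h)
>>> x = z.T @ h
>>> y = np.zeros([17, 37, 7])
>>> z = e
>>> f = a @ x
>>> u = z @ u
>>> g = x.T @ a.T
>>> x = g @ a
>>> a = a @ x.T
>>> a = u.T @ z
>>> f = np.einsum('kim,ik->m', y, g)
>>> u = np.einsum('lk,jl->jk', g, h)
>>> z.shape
(5, 5)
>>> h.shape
(5, 37)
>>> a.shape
(37, 5)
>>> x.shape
(37, 19)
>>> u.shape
(5, 17)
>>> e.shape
(5, 5)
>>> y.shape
(17, 37, 7)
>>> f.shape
(7,)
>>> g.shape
(37, 17)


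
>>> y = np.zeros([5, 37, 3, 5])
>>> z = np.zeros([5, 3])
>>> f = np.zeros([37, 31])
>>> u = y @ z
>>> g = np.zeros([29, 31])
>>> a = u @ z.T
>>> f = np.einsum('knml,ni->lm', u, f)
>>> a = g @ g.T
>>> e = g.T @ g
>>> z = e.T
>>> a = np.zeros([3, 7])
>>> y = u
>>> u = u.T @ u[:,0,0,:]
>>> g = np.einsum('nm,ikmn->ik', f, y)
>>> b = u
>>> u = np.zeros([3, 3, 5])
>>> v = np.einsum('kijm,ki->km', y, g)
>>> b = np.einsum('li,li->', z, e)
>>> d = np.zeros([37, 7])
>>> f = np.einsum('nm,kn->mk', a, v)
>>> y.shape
(5, 37, 3, 3)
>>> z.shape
(31, 31)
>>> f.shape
(7, 5)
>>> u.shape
(3, 3, 5)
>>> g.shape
(5, 37)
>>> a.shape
(3, 7)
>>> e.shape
(31, 31)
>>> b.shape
()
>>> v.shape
(5, 3)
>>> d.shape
(37, 7)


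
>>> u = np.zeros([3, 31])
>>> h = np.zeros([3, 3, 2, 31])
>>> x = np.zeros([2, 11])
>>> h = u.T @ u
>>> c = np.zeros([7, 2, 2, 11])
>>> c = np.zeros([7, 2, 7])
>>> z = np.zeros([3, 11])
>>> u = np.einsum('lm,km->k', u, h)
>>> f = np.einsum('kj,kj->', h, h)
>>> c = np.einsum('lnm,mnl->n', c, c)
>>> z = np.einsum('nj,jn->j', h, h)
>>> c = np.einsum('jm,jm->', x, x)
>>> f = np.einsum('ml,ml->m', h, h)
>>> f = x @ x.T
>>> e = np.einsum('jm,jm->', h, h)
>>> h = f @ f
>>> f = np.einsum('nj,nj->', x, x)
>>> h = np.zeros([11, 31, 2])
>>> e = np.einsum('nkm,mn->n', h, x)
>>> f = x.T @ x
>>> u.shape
(31,)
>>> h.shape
(11, 31, 2)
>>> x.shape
(2, 11)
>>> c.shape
()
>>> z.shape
(31,)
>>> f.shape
(11, 11)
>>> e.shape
(11,)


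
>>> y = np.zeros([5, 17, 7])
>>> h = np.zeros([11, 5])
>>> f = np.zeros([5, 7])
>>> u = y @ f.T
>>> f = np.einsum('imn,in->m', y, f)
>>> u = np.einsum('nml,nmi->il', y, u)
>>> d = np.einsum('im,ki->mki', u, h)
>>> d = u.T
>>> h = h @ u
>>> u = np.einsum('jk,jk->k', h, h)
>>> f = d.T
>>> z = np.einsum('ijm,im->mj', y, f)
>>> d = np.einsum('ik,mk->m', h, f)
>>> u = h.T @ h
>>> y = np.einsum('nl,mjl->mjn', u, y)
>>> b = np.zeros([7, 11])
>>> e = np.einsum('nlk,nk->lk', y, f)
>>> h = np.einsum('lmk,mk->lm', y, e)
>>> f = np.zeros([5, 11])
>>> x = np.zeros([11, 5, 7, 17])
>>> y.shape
(5, 17, 7)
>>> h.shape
(5, 17)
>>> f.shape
(5, 11)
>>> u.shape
(7, 7)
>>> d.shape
(5,)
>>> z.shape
(7, 17)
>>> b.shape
(7, 11)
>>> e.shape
(17, 7)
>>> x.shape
(11, 5, 7, 17)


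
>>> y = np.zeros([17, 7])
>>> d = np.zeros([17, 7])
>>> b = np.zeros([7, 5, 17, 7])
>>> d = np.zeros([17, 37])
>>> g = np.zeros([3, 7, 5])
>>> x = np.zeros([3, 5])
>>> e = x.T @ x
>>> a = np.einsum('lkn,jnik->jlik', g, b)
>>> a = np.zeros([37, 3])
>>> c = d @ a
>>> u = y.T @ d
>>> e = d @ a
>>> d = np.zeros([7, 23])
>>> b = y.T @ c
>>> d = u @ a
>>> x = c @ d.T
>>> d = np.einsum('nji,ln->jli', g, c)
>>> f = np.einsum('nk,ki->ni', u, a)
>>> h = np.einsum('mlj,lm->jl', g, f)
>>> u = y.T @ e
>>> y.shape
(17, 7)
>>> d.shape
(7, 17, 5)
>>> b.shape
(7, 3)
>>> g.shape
(3, 7, 5)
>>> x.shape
(17, 7)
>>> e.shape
(17, 3)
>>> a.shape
(37, 3)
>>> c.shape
(17, 3)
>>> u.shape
(7, 3)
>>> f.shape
(7, 3)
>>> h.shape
(5, 7)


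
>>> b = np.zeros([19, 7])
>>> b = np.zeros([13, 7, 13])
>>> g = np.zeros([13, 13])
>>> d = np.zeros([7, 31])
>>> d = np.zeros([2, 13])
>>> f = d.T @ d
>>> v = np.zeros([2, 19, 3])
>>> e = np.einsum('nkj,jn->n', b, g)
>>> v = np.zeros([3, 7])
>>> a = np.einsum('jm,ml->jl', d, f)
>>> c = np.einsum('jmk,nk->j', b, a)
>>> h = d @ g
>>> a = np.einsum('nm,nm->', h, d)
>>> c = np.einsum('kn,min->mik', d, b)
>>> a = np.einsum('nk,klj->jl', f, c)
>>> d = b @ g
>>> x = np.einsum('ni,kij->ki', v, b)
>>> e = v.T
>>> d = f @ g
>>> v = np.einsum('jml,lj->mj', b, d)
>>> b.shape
(13, 7, 13)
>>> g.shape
(13, 13)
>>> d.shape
(13, 13)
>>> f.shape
(13, 13)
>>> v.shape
(7, 13)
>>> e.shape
(7, 3)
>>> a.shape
(2, 7)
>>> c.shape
(13, 7, 2)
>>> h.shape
(2, 13)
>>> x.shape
(13, 7)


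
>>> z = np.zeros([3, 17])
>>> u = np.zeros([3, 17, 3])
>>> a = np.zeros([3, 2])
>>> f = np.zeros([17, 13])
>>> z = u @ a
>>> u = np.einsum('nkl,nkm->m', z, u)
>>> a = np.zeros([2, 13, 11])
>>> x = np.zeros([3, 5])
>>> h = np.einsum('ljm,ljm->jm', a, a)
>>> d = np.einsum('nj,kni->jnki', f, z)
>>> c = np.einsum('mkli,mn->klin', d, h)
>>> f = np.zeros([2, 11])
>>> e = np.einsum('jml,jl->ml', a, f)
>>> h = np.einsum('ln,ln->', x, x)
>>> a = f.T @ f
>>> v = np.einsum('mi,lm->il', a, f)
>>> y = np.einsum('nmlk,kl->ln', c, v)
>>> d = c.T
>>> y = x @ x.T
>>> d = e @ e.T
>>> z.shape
(3, 17, 2)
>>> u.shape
(3,)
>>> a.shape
(11, 11)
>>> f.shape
(2, 11)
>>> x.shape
(3, 5)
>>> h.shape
()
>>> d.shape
(13, 13)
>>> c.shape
(17, 3, 2, 11)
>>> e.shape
(13, 11)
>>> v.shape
(11, 2)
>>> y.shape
(3, 3)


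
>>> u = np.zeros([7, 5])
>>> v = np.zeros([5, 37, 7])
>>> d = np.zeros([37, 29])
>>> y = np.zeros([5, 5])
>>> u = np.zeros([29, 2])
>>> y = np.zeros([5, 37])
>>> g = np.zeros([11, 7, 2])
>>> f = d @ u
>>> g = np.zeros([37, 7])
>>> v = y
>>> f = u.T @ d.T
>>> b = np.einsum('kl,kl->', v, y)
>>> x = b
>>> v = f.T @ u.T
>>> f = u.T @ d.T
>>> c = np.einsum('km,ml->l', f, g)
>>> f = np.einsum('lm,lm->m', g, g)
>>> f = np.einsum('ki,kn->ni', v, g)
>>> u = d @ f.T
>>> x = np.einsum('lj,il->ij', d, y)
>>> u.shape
(37, 7)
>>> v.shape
(37, 29)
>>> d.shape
(37, 29)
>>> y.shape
(5, 37)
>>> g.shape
(37, 7)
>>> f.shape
(7, 29)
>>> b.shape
()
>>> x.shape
(5, 29)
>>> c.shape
(7,)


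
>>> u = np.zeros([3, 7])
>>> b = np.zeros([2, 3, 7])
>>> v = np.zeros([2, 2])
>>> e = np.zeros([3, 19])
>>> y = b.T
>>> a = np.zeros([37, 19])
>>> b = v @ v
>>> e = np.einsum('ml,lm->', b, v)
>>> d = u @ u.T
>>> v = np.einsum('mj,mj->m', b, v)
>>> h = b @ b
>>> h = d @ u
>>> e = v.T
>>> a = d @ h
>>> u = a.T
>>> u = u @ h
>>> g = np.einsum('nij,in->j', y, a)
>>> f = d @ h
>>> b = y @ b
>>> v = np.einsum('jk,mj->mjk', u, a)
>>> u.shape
(7, 7)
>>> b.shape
(7, 3, 2)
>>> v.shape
(3, 7, 7)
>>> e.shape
(2,)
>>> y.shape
(7, 3, 2)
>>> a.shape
(3, 7)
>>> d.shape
(3, 3)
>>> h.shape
(3, 7)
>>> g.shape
(2,)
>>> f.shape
(3, 7)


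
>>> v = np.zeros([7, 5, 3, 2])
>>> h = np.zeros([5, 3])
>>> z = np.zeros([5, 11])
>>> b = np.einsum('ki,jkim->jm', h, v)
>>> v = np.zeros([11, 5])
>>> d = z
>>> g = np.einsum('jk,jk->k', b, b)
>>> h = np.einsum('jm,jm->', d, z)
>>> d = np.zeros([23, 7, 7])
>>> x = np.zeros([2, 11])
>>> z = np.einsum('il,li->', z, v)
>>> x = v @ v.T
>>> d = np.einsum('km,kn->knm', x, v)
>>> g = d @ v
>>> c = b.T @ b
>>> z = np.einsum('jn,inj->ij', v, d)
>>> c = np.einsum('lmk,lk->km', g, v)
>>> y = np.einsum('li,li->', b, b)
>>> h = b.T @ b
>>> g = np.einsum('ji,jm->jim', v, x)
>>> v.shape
(11, 5)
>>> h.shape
(2, 2)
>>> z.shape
(11, 11)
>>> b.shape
(7, 2)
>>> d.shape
(11, 5, 11)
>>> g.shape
(11, 5, 11)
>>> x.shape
(11, 11)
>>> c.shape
(5, 5)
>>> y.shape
()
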